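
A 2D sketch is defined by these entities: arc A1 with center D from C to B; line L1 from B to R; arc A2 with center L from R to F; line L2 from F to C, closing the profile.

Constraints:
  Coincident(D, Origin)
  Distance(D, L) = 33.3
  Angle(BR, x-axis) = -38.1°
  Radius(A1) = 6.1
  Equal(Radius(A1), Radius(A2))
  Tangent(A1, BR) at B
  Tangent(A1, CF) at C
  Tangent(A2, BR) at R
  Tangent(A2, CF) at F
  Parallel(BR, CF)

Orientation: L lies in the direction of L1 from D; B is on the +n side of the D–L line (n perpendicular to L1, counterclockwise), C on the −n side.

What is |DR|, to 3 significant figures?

33.9

The slot axis is L1's direction at -38.1°, so u = (cos -38.1°, sin -38.1°) = (0.787, -0.617) and n = (−sin -38.1°, cos -38.1°) = (0.617, 0.787). D is at the origin and L lies 33.3 along u from D, so L = 33.3·u = (26.2, -20.5). Tangency of A1 to both parallel lines with radius 6.1 puts B and C at D ± 6.1·n: B = (3.76, 4.80), C = (-3.76, -4.80). Equal radii place R and F the same way about L: R = L + 6.1·n = (30.0, -15.7), F = L − 6.1·n = (22.4, -25.3). Then |DR| = |R − D| = 33.9.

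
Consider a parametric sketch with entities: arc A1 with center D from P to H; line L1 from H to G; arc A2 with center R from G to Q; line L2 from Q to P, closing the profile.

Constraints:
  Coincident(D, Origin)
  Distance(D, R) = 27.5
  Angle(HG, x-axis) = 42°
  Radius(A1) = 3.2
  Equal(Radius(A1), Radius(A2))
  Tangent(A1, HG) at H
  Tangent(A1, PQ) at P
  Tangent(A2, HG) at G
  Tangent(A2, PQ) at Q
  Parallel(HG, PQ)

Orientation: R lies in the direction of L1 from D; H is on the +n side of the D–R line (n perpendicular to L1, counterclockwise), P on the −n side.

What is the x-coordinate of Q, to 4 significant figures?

22.58

The slot axis is L1's direction at 42.0°, so u = (cos 42.0°, sin 42.0°) = (0.7431, 0.6691) and n = (−sin 42.0°, cos 42.0°) = (-0.6691, 0.7431). D is at the origin and R lies 27.5 along u from D, so R = 27.5·u = (20.44, 18.40). Tangency of A1 to both parallel lines with radius 3.2 puts H and P at D ± 3.2·n: H = (-2.141, 2.378), P = (2.141, -2.378). Equal radii place G and Q the same way about R: G = R + 3.2·n = (18.30, 20.78), Q = R − 3.2·n = (22.58, 16.02). So Q.x = 22.58.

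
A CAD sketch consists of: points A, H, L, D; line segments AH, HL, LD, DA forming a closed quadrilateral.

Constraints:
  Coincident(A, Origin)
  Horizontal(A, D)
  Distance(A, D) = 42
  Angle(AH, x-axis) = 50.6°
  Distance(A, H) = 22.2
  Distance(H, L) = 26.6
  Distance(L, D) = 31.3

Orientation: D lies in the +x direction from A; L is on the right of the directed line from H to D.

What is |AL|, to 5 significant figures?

15.335

A is at the origin; AD is horizontal with |AD| = 42.0 and D in +x, so D = (42.0, 0). AH runs at 50.6° with |AH| = 22.2, so H = (14.091, 17.155). L is determined by |HL| = 26.6 and |LD| = 31.3 together: it lies at the intersection of circle(H, 26.6) and circle(D, 31.3). With |HD| = 32.760, the foot of the radical line on HD is 12.226 from H and the perpendicular offset is √(26.6² − 12.226²) = 23.624. Taking the right-of-HD solution: L = (12.136, -9.3734).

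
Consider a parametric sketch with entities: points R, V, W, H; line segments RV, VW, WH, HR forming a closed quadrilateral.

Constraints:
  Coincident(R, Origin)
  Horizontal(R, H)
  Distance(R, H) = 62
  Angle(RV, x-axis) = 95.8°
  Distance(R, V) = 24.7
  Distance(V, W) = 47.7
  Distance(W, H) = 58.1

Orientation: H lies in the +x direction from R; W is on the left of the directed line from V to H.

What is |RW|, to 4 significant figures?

63.62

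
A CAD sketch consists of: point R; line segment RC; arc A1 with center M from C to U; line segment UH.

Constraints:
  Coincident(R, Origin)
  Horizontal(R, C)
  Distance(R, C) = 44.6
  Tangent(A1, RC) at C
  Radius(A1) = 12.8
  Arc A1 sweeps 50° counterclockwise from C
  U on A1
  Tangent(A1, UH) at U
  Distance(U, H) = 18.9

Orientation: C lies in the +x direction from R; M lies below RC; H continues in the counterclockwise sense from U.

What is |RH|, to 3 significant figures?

29.6

On A1, C sits at bearing 90° from M; a 50° counterclockwise sweep puts U at bearing 140°, so U = M + 12.8·(cos 140°, sin 140°) = (34.8, -4.57). A1 meets UH tangentially, so MU is at right angles to UH, so UH runs along (−sin 140°, cos 140°); with |UH| = 18.9, H = (22.6, -19.1). Then |RH| = |H − R| = 29.6.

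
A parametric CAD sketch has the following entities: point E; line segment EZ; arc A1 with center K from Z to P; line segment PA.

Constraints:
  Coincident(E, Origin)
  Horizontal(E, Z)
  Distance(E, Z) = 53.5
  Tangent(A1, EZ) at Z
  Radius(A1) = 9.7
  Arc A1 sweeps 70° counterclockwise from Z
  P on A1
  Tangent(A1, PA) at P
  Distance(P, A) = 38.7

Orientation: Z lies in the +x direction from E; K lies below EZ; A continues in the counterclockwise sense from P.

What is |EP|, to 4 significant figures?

44.84

E is at the origin; E and Z share the same y with |EZ| = 53.5 and Z on the +x side, so Z = (53.50, 0.000). The tangent condition forces KZ to be normal to EZ, so K = Z + (0, -9.7) = (53.50, -9.700). On A1, Z sits at bearing 90° from K; a 70° counterclockwise sweep puts P at bearing 160°, so P = K + 9.7·(cos 160°, sin 160°) = (44.38, -6.382). Then |EP| = |P − E| = 44.84.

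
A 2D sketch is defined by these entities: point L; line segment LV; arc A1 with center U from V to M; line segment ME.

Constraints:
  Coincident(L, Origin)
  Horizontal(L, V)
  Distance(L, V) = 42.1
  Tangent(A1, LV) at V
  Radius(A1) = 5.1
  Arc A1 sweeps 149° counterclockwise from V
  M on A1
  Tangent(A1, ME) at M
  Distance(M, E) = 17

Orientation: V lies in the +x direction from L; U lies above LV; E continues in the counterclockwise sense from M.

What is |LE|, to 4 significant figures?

35.24

L is at the origin; L and V share the same y with |LV| = 42.1 and V on the +x side, so V = (42.10, 0.000). Since A1 is tangent to LV there, UV ⟂ LV, so U = V + (0, 5.1) = (42.10, 5.100). On A1, V sits at bearing -90° from U; a 149° counterclockwise sweep puts M at bearing 59°, so M = U + 5.1·(cos 59°, sin 59°) = (44.73, 9.472). Tangency of A1 to ME means the radius UM is perpendicular to ME, so ME runs along (−sin 59°, cos 59°); with |ME| = 17.0, E = (30.15, 18.23). Then |LE| = |E − L| = 35.24.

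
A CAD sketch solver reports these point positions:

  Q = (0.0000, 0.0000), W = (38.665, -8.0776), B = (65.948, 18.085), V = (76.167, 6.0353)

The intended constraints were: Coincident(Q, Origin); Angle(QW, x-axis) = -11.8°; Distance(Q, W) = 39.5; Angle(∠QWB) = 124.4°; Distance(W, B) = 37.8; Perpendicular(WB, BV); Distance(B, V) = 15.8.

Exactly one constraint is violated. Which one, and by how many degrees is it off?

Perpendicular(WB, BV) — off by 3.50°.

Q = (0.00, 0.00) ✓; QW at -11.80° ✓; |QW| = 39.50 ✓; ∠QWB = 124.4° ✓; |WB| = 37.80 ✓; ∠(WB, BV) = 93.50° ✗; |BV| = 15.80 ✓.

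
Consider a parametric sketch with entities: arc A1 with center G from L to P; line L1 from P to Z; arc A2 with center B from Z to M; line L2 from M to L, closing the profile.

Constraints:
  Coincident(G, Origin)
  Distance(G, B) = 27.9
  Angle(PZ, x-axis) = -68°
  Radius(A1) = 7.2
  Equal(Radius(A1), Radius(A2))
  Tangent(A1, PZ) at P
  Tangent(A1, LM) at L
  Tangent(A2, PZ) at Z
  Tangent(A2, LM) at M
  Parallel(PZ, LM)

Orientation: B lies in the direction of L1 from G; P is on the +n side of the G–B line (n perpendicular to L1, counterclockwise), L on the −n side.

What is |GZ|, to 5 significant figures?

28.814

The slot axis is L1's direction at -68.0°, so u = (cos -68.0°, sin -68.0°) = (0.37461, -0.92718) and n = (−sin -68.0°, cos -68.0°) = (0.92718, 0.37461). G is at the origin and B lies 27.9 along u from G, so B = 27.9·u = (10.452, -25.868). Tangency of A1 to both parallel lines with radius 7.2 puts P and L at G ± 7.2·n: P = (6.6757, 2.6972), L = (-6.6757, -2.6972). Equal radii place Z and M the same way about B: Z = B + 7.2·n = (17.127, -23.171), M = B − 7.2·n = (3.7758, -28.566). Then |GZ| = |Z − G| = 28.814.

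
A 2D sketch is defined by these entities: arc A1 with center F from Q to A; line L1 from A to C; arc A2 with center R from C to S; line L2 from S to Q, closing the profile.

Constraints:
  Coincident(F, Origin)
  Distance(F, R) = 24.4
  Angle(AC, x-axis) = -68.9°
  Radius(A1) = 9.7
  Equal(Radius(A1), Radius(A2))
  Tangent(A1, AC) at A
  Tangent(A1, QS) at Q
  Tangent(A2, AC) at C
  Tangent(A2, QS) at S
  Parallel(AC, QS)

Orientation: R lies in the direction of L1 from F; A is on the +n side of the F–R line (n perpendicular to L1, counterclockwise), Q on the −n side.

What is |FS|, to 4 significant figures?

26.26

The slot axis is L1's direction at -68.9°, so u = (cos -68.9°, sin -68.9°) = (0.3600, -0.9330) and n = (−sin -68.9°, cos -68.9°) = (0.9330, 0.3600). F is at the origin and R lies 24.4 along u from F, so R = 24.4·u = (8.784, -22.76). Tangency of A1 to both parallel lines with radius 9.7 puts A and Q at F ± 9.7·n: A = (9.050, 3.492), Q = (-9.050, -3.492). Equal radii place C and S the same way about R: C = R + 9.7·n = (17.83, -19.27), S = R − 9.7·n = (-0.2657, -26.26). Then |FS| = |S − F| = 26.26.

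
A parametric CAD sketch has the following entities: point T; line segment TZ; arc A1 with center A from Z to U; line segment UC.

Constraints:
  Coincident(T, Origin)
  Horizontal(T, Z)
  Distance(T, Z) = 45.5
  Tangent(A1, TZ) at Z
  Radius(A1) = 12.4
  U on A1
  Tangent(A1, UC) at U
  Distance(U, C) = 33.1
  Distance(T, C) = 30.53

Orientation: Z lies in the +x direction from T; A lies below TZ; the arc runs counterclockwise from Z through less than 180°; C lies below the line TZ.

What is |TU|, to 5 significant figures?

36.826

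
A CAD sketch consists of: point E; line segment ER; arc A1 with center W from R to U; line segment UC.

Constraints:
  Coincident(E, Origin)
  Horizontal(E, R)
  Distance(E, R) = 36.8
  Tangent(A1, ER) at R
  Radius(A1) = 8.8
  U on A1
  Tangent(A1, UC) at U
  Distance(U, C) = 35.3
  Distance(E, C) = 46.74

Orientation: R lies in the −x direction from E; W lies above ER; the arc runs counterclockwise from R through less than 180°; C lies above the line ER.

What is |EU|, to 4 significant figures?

29.04

Checks: E = (0.00, 0.00) ✓; |WU| = 8.800 ✓; ∠(WU, UC) = 90.00° ✓; |UC| = 35.30 ✓; |EC| = 46.74 ✓.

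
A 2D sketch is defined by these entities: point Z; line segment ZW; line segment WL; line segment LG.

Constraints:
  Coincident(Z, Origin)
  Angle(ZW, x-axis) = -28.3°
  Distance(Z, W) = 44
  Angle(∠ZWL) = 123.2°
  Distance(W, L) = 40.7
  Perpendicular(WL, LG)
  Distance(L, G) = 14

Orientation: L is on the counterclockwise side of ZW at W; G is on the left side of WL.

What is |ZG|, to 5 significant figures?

68.693

Z is at the origin; ZW runs at -28.3° with length 44.0, so W = 44.0·(cos -28.3°, sin -28.3°) = (38.741, -20.860). ∠ZWL = 123.2°, so WL runs at -28.3° + (180° − 123.2°) = 28.500° from the x-axis; with |WL| = 40.7, L = W + 40.7·(cos 28.500°, sin 28.500°) = (74.509, -1.4395). The perpendicularity gives LG at right angles to WL; with |LG| = 14.0 on the left of WL, G = L + 14.0·(-0.47716, 0.87882) = (67.829, 10.864). Then |ZG| = |G − Z| = 68.693.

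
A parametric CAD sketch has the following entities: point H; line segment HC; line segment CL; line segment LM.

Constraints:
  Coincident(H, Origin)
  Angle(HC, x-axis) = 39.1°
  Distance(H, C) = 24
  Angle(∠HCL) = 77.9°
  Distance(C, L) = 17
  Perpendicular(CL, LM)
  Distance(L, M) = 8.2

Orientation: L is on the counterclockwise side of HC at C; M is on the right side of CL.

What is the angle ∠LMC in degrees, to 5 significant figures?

64.250°

H is at the origin; HC runs at 39.1° with length 24.0, so C = 24.0·(cos 39.1°, sin 39.1°) = (18.625, 15.136). ∠HCL = 77.9°, so CL runs at 39.1° + (180° − 77.9°) = 141.20° from the x-axis; with |CL| = 17.0, L = C + 17.0·(cos 141.20°, sin 141.20°) = (5.3764, 25.788). CL is perpendicular to LM; with |LM| = 8.2 on the right of CL, M = L + 8.2·(0.62660, 0.77934) = (10.515, 32.179). Then cos ∠LMC = ML·MC / (|ML||MC|), giving 64.250°.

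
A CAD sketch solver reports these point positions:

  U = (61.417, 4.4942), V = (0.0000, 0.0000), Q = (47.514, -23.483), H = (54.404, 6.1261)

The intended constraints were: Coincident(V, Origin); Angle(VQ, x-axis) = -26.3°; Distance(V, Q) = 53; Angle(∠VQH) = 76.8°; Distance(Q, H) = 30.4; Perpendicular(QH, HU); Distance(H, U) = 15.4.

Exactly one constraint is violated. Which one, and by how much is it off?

Distance(H, U) = 15.4 — off by 8.20.

V = (0.00, 0.00) ✓; VQ at -26.30° ✓; |VQ| = 53.00 ✓; ∠VQH = 76.80° ✓; |QH| = 30.40 ✓; ∠(QH, HU) = 90.00° ✓; |HU| = 7.200 ✗.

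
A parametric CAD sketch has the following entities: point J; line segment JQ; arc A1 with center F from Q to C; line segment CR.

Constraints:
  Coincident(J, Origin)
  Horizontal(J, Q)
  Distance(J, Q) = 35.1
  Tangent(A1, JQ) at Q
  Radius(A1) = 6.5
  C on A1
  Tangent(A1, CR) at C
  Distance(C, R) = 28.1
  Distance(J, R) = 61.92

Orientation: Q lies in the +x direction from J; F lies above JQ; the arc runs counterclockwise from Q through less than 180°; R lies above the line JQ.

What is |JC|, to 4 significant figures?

40.62

Checks: J = (0.00, 0.00) ✓; |FQ| = 6.500 ✓; |FC| = 6.500 ✓; ∠(FC, CR) = 90.00° ✓; |CR| = 28.10 ✓; |JR| = 61.92 ✓.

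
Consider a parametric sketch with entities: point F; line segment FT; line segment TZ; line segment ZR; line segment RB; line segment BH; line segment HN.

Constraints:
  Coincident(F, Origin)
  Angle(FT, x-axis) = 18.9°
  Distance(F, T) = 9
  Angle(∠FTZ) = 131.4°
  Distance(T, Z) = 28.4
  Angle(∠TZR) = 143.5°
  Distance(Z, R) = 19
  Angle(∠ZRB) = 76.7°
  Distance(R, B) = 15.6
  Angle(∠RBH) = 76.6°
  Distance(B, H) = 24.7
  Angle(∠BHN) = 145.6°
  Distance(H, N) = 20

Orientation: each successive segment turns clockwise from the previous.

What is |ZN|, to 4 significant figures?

21.13

F is at the origin; FT runs at 18.9° with length 9.0, so T = (8.515, 2.915). ∠FTZ = 131.4° gives TZ at -29.70° from the x-axis; with |TZ| = 28.4, Z = (33.18, -11.16). ∠TZR = 143.5° gives ZR at -66.20° from the x-axis; with |ZR| = 19.0, R = (40.85, -28.54). ∠ZRB = 76.7° gives RB at -169.5° from the x-axis; with |RB| = 15.6, B = (25.51, -31.38). ∠RBH = 76.6° gives BH at 87.10° from the x-axis; with |BH| = 24.7, H = (26.76, -6.715). ∠BHN = 145.6° gives HN at 52.70° from the x-axis; with |HN| = 20.0, N = (38.88, 9.195). Then |ZN| = |N − Z| = 21.13.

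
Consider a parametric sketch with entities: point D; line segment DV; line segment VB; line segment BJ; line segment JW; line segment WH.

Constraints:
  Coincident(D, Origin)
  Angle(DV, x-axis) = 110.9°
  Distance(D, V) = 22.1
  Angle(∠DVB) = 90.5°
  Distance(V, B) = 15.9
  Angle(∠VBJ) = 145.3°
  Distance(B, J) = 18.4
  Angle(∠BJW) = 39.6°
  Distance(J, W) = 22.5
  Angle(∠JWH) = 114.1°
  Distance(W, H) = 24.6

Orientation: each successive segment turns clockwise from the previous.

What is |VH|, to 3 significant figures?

9.70

D is at the origin; DV runs at 110.9° with length 22.1, so V = (-7.88, 20.6). ∠DVB = 90.5° gives VB at 21.4° from the x-axis; with |VB| = 15.9, B = (6.92, 26.4). ∠VBJ = 145.3° gives BJ at -13.3° from the x-axis; with |BJ| = 18.4, J = (24.8, 22.2). ∠BJW = 39.6° gives JW at -154° from the x-axis; with |JW| = 22.5, W = (4.66, 12.2). ∠JWH = 114.1° gives WH at 140° from the x-axis; with |WH| = 24.6, H = (-14.3, 27.9). Then |VH| = |H − V| = 9.70.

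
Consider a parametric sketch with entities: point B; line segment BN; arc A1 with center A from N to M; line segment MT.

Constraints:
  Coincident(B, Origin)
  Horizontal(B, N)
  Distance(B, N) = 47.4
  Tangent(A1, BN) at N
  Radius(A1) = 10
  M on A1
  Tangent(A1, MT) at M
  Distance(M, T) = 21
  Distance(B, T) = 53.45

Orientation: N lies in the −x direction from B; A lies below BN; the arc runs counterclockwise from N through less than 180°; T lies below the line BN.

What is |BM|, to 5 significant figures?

57.582

Checks: ∠(AN, NB) = 90.00° ✓; |AM| = 10.00 ✓; ∠(AM, MT) = 90.00° ✓; |MT| = 21.00 ✓; |BT| = 53.45 ✓.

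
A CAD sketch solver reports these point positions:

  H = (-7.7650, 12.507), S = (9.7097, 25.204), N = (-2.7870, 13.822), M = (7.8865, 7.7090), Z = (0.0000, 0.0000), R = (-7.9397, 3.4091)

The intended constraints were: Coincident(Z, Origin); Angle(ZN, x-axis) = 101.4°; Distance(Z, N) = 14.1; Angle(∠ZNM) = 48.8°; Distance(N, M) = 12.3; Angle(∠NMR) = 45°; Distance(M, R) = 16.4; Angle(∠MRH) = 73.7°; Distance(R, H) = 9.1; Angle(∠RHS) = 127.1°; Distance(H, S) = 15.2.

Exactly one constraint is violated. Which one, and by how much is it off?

Distance(H, S) = 15.2 — off by 6.40.

Z = (0.00, 0.00) ✓; ZN at 101.4° ✓; |ZN| = 14.10 ✓; ∠ZNM = 48.80° ✓; |NM| = 12.30 ✓; ∠NMR = 45.00° ✓; |MR| = 16.40 ✓; ∠MRH = 73.70° ✓; |RH| = 9.100 ✓; ∠RHS = 127.1° ✓; |HS| = 21.60 ✗.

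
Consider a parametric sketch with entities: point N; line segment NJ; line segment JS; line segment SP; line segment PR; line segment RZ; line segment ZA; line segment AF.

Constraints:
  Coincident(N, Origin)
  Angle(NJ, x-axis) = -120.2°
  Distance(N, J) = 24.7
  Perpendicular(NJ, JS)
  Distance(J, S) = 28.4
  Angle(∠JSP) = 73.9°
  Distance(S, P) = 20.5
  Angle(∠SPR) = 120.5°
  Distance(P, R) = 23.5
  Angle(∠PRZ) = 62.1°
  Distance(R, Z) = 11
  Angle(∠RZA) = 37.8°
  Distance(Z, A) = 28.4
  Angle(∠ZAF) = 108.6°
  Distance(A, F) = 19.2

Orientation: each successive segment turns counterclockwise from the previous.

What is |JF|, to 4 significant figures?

53.80

N is at the origin; NJ runs at -120.2° with length 24.7, so J = (-12.42, -21.35). NJ ⟂ JS, so JS runs at -30.20°; with |JS| = 28.4, S = (12.12, -35.63). ∠JSP = 73.9° gives SP at 75.90° from the x-axis; with |SP| = 20.5, P = (17.11, -15.75). ∠SPR = 120.5° gives PR at 135.4° from the x-axis; with |PR| = 23.5, R = (0.3823, 0.7496). ∠PRZ = 62.1° gives RZ at -106.7° from the x-axis; with |RZ| = 11.0, Z = (-2.779, -9.786). ∠RZA = 37.8° gives ZA at 35.50° from the x-axis; with |ZA| = 28.4, A = (20.34, 6.706). ∠ZAF = 108.6° gives AF at 106.9° from the x-axis; with |AF| = 19.2, F = (14.76, 25.08). Then |JF| = |F − J| = 53.80.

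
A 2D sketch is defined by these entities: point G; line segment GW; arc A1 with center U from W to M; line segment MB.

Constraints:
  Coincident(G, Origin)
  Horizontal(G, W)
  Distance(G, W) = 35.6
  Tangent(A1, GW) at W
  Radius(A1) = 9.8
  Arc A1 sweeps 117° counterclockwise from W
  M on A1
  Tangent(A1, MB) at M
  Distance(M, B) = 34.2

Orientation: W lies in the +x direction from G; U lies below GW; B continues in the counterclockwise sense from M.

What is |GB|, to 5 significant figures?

61.622

G is at the origin; GW is horizontal with |GW| = 35.6 and W on the +x side, so W = (35.600, 0.0000). Since A1 is tangent to GW there, UW ⟂ GW, so U = W + (0, -9.8) = (35.600, -9.8000). On A1, W sits at bearing 90° from U; a 117° counterclockwise sweep puts M at bearing 207°, so M = U + 9.8·(cos 207°, sin 207°) = (26.868, -14.249). Tangency of A1 to MB means the radius UM is perpendicular to MB, so MB runs along (−sin 207°, cos 207°); with |MB| = 34.2, B = (42.395, -44.722). Then |GB| = |B − G| = 61.622.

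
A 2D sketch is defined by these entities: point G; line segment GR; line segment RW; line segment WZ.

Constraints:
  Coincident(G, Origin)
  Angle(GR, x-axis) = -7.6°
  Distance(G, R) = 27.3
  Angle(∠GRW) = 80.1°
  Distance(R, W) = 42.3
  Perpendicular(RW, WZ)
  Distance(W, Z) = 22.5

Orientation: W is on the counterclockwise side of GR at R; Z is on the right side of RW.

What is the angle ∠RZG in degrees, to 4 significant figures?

24.71°

G is at the origin; GR runs at -7.6° with length 27.3, so R = 27.3·(cos -7.6°, sin -7.6°) = (27.06, -3.611). ∠GRW = 80.1°, so RW runs at -7.6° + (180° − 80.1°) = 92.30° from the x-axis; with |RW| = 42.3, W = R + 42.3·(cos 92.30°, sin 92.30°) = (25.36, 38.66). The perpendicularity gives WZ at right angles to RW; with |WZ| = 22.5 on the right of RW, Z = W + 22.5·(0.9992, 0.04013) = (47.84, 39.56). Then cos ∠RZG = ZR·ZG / (|ZR||ZG|), giving 24.71°.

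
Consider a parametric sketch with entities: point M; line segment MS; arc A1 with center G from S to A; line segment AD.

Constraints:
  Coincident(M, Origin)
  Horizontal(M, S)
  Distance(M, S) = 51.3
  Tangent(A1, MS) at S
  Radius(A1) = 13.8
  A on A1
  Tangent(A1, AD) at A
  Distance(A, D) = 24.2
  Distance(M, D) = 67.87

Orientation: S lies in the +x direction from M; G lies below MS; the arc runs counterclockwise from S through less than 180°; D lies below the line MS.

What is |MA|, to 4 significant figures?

45.41

M is at the origin; M and S share the same y with |MS| = 51.3 and S on the +x side, so S = (51.30, 0.000). A1 meets MS tangentially, so GS is at right angles to MS, so G = S + (0, -13.8) = (51.30, -13.80). Since GA ⟂ AD (tangency), |GD| = √(13.8² + 24.2²) = 27.86 regardless of where A sits on A1. So D lies on both circle(M, 67.87) and circle(G, 27.86); the below-MS intersection is D = (53.66, -41.56). A is the foot of the tangent from D: A = (39.93, -21.63).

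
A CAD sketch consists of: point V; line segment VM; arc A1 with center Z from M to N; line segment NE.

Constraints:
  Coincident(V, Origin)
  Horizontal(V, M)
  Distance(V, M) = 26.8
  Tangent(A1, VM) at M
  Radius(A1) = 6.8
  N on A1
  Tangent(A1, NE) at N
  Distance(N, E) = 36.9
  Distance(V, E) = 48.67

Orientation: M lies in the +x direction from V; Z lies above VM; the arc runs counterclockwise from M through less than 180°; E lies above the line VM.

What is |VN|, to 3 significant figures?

34.4

V is at the origin; VM is horizontal with |VM| = 26.8 and M on the +x side, so M = (26.8, 0.00). A1 meets VM tangentially, so ZM is at right angles to VM, so Z = M + (0, 6.8) = (26.8, 6.80). Since ZN ⟂ NE (tangency), |ZE| = √(6.8² + 36.9²) = 37.5 regardless of where N sits on A1. So E lies on both circle(V, 48.67) and circle(Z, 37.5); the above-VM intersection is E = (21.1, 43.9). N is the foot of the tangent from E: N = (33.2, 9.04).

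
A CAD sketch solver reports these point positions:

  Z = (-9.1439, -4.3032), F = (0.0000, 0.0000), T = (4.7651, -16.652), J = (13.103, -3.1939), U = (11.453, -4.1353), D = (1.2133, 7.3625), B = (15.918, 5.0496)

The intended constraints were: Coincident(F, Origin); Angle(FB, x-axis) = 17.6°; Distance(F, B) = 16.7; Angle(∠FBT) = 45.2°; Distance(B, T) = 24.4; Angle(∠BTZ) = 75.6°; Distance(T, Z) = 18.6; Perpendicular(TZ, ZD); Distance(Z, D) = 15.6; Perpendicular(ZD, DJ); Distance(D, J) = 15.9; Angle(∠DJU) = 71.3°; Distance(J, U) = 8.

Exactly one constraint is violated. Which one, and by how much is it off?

Distance(J, U) = 8 — off by 6.10.

F = (0.00, 0.00) ✓; FB at 17.60° ✓; |FB| = 16.70 ✓; ∠FBT = 45.20° ✓; |BT| = 24.40 ✓; ∠BTZ = 75.60° ✓; |TZ| = 18.60 ✓; ∠(TZ, ZD) = 90.00° ✓; |ZD| = 15.60 ✓; ∠(ZD, DJ) = 90.00° ✓; |DJ| = 15.90 ✓; ∠DJU = 71.31° ✓; |JU| = 1.900 ✗.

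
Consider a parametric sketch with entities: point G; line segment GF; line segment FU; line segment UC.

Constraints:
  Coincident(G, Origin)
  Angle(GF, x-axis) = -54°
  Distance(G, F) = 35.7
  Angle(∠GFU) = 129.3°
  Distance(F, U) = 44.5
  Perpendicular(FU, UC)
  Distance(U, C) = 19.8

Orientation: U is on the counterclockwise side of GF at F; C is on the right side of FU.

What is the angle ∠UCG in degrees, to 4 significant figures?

54.75°

G is at the origin; GF runs at -54.0° with length 35.7, so F = 35.7·(cos -54.0°, sin -54.0°) = (20.98, -28.88). ∠GFU = 129.3°, so FU runs at -54.0° + (180° − 129.3°) = -3.300° from the x-axis; with |FU| = 44.5, U = F + 44.5·(cos -3.300°, sin -3.300°) = (65.41, -31.44). FU ⟂ UC; with |UC| = 19.8 on the right of FU, C = U + 19.8·(-0.05756, -0.9983) = (64.27, -51.21). Then cos ∠UCG = CU·CG / (|CU||CG|), giving 54.75°.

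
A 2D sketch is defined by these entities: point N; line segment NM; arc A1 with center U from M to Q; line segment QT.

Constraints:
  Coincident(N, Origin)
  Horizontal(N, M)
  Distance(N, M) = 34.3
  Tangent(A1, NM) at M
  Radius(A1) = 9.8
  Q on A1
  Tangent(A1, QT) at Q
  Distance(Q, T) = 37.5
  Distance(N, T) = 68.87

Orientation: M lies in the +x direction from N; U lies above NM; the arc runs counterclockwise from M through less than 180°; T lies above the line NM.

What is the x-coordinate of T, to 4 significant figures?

53.35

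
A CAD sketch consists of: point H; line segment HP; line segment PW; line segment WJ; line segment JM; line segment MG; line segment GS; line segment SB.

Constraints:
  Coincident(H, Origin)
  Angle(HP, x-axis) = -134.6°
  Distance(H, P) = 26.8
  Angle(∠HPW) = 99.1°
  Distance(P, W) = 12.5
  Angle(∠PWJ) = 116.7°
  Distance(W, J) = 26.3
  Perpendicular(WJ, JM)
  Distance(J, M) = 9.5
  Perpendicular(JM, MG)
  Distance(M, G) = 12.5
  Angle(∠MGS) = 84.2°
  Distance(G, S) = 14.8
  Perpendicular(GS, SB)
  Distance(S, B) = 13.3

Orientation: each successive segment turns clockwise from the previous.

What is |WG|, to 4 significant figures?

16.75

H is at the origin; HP runs at -134.6° with length 26.8, so P = (-18.82, -19.08). ∠HPW = 99.1° gives PW at 144.5° from the x-axis; with |PW| = 12.5, W = (-28.99, -11.82). ∠PWJ = 116.7° gives WJ at 81.20° from the x-axis; with |WJ| = 26.3, J = (-24.97, 14.17). The perpendicularity gives JM at right angles to WJ, so JM runs at -8.800°; with |JM| = 9.5, M = (-15.58, 12.71). The perpendicularity gives MG at right angles to JM, so MG runs at -98.80°; with |MG| = 12.5, G = (-17.49, 0.3607). Then |WG| = |G − W| = 16.75.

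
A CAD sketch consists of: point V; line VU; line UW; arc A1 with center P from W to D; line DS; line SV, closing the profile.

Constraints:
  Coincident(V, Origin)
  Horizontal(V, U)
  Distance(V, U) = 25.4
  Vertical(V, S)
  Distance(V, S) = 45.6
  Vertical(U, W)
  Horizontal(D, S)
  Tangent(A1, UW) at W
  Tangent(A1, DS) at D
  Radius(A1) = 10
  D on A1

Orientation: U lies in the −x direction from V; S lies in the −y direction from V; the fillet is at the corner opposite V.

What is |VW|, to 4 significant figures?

43.73

V is at the origin; VU is horizontal with |VU| = 25.4 and U on the −x side, so U = (-25.40, 0.000). V and S share the same x with |VS| = 45.6 and S on the −y side, so S = (0.000, -45.60). The virtual corner opposite V is at (-25.40, -45.60). Since A1 is tangent to UW there, PW ⟂ UW and tangency of A1 to DS means the radius PD is perpendicular to DS, with radius 10.0, so the center P sits 10.0 in from both sides at P = (-15.40, -35.60). That places the tangent points at W = (-25.40, -35.60) on UW and D = (-15.40, -45.60) on DS. Then |VW| = |W − V| = 43.73.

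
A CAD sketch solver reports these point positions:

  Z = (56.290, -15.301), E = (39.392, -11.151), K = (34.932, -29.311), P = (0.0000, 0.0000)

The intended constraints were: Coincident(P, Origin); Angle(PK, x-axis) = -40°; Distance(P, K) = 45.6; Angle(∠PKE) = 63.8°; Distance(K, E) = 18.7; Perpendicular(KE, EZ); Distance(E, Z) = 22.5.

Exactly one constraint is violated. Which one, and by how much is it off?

Distance(E, Z) = 22.5 — off by 5.10.

P = (0.00, 0.00) ✓; PK at -40.00° ✓; |PK| = 45.60 ✓; ∠PKE = 63.80° ✓; |KE| = 18.70 ✓; ∠(KE, EZ) = 90.00° ✓; |EZ| = 17.40 ✗.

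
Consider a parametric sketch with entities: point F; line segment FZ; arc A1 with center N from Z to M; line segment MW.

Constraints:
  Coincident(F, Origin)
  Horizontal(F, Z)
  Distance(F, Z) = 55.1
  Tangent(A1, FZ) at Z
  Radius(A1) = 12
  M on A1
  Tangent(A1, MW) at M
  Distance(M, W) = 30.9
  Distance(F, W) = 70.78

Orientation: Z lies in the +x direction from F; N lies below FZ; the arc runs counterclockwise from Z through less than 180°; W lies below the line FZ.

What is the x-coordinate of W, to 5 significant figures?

54.515

F is at the origin; FZ is horizontal with |FZ| = 55.1 and Z on the +x side, so Z = (55.100, 0.0000). Since A1 is tangent to FZ there, NZ ⟂ FZ, so N = Z + (0, -12) = (55.100, -12.000). Since NM ⟂ MW (tangency), |NW| = √(12.0² + 30.9²) = 33.148 regardless of where M sits on A1. So W lies on both circle(F, 70.78) and circle(N, 33.148); the below-FZ intersection is W = (54.515, -45.143). M is the foot of the tangent from W: M = (43.839, -16.146).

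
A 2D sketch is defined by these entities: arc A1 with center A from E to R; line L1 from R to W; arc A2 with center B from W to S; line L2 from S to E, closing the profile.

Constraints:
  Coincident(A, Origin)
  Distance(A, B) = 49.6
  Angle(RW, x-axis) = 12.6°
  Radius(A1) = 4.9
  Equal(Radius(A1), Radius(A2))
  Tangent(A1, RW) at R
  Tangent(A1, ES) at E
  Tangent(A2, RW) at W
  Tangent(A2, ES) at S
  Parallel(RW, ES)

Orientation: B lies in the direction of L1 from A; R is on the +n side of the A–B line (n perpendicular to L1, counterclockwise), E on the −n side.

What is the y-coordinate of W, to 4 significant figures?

15.60

The slot axis is L1's direction at 12.6°, so u = (cos 12.6°, sin 12.6°) = (0.9759, 0.2181) and n = (−sin 12.6°, cos 12.6°) = (-0.2181, 0.9759). A is at the origin and B lies 49.6 along u from A, so B = 49.6·u = (48.41, 10.82). Tangency of A1 to both parallel lines with radius 4.9 puts R and E at A ± 4.9·n: R = (-1.069, 4.782), E = (1.069, -4.782). Equal radii place W and S the same way about B: W = B + 4.9·n = (47.34, 15.60), S = B − 4.9·n = (49.47, 6.038). So W.y = 15.60.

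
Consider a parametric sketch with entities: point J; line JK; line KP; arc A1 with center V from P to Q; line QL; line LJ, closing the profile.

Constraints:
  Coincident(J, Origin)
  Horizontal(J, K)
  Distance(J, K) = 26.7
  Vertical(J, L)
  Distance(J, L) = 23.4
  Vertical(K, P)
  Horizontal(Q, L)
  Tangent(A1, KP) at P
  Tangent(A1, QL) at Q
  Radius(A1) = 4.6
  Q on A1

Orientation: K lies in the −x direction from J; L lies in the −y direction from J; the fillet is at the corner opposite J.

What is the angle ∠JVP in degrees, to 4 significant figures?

139.6°

J is at the origin; J and K share the same y with |JK| = 26.7 and K on the −x side, so K = (-26.70, 0.000). JL is vertical with |JL| = 23.4 and L on the −y side, so L = (0.000, -23.40). The virtual corner opposite J is at (-26.70, -23.40). Since A1 is tangent to KP there, VP ⟂ KP and A1 meets QL tangentially, so VQ is at right angles to QL, with radius 4.6, so the center V sits 4.6 in from both sides at V = (-22.10, -18.80). That places the tangent points at P = (-26.70, -18.80) on KP and Q = (-22.10, -23.40) on QL. Then cos ∠JVP = VJ·VP / (|VJ||VP|), giving 139.6°.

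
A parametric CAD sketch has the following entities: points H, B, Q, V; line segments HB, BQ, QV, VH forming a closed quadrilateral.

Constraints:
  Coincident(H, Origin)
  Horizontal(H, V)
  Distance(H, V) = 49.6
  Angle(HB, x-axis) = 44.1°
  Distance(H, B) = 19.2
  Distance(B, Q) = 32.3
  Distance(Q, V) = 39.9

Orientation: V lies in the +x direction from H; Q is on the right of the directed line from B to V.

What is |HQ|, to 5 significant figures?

23.832

H is at the origin; H and V share the same y with |HV| = 49.6 and V in +x, so V = (49.6, 0). HB runs at 44.1° with |HB| = 19.2, so B = (13.788, 13.362). Q is determined by |BQ| = 32.3 and |QV| = 39.9 together: it lies at the intersection of circle(B, 32.3) and circle(V, 39.9). With |BV| = 38.223, the foot of the radical line on BV is 11.934 from B and the perpendicular offset is √(32.3² − 11.934²) = 30.015. Taking the right-of-BV solution: Q = (14.477, -18.931).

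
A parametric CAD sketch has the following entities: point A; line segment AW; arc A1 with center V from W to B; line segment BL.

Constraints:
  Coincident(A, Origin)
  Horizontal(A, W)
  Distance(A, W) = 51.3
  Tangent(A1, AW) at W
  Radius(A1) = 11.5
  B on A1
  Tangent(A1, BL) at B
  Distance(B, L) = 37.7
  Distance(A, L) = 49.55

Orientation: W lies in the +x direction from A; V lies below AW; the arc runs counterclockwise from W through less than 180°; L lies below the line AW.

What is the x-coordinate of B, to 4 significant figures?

40.67

A is at the origin; A and W share the same y with |AW| = 51.3 and W on the +x side, so W = (51.30, 0.000). The tangent condition forces VW to be normal to AW, so V = W + (0, -11.5) = (51.30, -11.50). Since VB ⟂ BL (tangency), |VL| = √(11.5² + 37.7²) = 39.41 regardless of where B sits on A1. So L lies on both circle(A, 49.55) and circle(V, 39.41); the below-AW intersection is L = (26.32, -41.98). B is the foot of the tangent from L: B = (40.67, -7.123).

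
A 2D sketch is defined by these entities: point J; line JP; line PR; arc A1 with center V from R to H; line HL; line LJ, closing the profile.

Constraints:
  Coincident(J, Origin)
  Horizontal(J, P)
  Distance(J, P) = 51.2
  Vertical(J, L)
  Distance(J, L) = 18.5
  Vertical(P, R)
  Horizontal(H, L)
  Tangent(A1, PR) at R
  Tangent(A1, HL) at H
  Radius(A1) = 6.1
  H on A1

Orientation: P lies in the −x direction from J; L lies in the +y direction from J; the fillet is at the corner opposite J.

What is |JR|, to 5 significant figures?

52.680

J is at the origin; J and P share the same y with |JP| = 51.2 and P on the −x side, so P = (-51.200, 0.0000). J and L share the same x with |JL| = 18.5 and L on the +y side, so L = (0.0000, 18.500). The virtual corner opposite J is at (-51.200, 18.500). Since A1 is tangent to PR there, VR ⟂ PR and tangency of A1 to HL means the radius VH is perpendicular to HL, with radius 6.1, so the center V sits 6.1 in from both sides at V = (-45.100, 12.400). That places the tangent points at R = (-51.200, 12.400) on PR and H = (-45.100, 18.500) on HL. Then |JR| = |R − J| = 52.680.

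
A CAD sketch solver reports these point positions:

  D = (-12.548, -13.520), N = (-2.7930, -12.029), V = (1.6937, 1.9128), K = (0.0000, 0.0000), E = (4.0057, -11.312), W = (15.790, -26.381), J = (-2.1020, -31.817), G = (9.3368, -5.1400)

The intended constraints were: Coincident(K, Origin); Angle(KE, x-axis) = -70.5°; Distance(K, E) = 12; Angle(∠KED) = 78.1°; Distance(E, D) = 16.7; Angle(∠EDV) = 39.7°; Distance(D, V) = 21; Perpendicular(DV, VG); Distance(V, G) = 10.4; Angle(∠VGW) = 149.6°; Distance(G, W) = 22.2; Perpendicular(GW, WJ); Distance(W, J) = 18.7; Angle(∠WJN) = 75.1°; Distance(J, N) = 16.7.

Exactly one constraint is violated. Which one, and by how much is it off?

Distance(J, N) = 16.7 — off by 3.10.

K = (0.00, 0.00) ✓; KE at -70.50° ✓; |KE| = 12.00 ✓; ∠KED = 78.10° ✓; |ED| = 16.70 ✓; ∠EDV = 39.70° ✓; |DV| = 21.00 ✓; ∠(DV, VG) = 90.00° ✓; |VG| = 10.40 ✓; ∠VGW = 149.6° ✓; |GW| = 22.20 ✓; ∠(GW, WJ) = 90.00° ✓; |WJ| = 18.70 ✓; ∠WJN = 75.10° ✓; |JN| = 19.80 ✗.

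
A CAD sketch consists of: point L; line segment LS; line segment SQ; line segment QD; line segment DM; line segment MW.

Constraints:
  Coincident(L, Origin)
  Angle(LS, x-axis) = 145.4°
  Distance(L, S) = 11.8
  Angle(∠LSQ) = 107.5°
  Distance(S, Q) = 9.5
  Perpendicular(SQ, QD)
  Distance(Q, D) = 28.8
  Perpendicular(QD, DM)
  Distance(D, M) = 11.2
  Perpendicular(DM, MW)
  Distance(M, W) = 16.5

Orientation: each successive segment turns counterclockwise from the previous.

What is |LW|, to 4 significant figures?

2.124

L is at the origin; LS runs at 145.4° with length 11.8, so S = (-9.713, 6.701). ∠LSQ = 107.5° gives SQ at -142.1° from the x-axis; with |SQ| = 9.5, Q = (-17.21, 0.8648). SQ ⟂ QD, so QD runs at -52.10°; with |QD| = 28.8, D = (0.4821, -21.86). QD is perpendicular to DM, so DM runs at 37.90°; with |DM| = 11.2, M = (9.320, -14.98). DM ⟂ MW, so MW runs at 127.9°; with |MW| = 16.5, W = (-0.8159, -1.961). Then |LW| = |W − L| = 2.124.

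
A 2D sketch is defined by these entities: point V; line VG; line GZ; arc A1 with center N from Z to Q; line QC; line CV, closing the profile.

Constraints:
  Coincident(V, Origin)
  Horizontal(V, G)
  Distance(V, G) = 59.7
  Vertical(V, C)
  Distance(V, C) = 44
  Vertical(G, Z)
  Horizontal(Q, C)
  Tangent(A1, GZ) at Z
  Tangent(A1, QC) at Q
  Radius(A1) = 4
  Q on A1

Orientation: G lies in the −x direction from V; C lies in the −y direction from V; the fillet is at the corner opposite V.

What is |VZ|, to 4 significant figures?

71.86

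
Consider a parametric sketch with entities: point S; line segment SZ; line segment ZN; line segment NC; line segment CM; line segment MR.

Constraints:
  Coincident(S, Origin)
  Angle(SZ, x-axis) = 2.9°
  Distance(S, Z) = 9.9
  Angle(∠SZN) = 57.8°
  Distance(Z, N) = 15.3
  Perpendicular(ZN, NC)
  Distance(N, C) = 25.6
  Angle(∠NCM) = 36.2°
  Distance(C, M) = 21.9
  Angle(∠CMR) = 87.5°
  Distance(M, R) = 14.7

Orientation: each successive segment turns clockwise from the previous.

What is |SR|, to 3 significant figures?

12.7

S is at the origin; SZ runs at 2.9° with length 9.9, so Z = (9.89, 0.501). ∠SZN = 57.8° gives ZN at -119° from the x-axis; with |ZN| = 15.3, N = (2.40, -12.8). ZN ⟂ NC, so NC runs at 151°; with |NC| = 25.6, C = (-19.9, -0.314). ∠NCM = 36.2° gives CM at 6.90° from the x-axis; with |CM| = 21.9, M = (1.82, 2.32). ∠CMR = 87.5° gives MR at -85.6° from the x-axis; with |MR| = 14.7, R = (2.94, -12.3). Then |SR| = |R − S| = 12.7.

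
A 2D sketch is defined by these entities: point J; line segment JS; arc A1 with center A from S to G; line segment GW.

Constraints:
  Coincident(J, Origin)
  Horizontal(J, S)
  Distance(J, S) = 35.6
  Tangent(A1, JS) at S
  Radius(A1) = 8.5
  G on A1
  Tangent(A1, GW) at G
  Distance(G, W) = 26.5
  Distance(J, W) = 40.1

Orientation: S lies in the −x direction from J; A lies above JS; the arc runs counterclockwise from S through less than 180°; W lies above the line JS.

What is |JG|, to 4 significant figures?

28.12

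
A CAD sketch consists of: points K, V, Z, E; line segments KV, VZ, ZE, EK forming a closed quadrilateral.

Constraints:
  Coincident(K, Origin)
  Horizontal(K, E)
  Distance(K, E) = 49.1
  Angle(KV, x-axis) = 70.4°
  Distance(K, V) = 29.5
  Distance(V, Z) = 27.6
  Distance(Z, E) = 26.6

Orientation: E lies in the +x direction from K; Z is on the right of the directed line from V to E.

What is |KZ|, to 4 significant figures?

22.96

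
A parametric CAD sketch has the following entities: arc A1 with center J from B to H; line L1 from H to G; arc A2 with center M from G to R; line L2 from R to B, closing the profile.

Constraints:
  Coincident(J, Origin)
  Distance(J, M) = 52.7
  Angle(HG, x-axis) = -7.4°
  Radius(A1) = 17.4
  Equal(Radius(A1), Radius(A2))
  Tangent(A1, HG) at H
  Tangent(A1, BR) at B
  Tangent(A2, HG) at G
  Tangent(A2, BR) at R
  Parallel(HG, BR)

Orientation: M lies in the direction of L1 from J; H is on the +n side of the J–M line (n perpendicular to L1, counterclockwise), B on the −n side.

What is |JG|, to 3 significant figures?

55.5

Tangency of A1 to both parallel lines with radius 17.4 puts H and B at J ± 17.4·n: H = (2.24, 17.3), B = (-2.24, -17.3). Equal radii place G and R the same way about M: G = M + 17.4·n = (54.5, 10.5), R = M − 17.4·n = (50.0, -24.0). Then |JG| = |G − J| = 55.5.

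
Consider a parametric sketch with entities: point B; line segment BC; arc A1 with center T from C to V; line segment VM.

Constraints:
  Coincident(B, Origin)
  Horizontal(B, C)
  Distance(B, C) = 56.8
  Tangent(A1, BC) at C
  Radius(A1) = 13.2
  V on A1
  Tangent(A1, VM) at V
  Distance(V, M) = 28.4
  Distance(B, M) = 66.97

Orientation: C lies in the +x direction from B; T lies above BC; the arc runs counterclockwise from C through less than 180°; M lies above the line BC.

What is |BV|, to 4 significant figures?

70.63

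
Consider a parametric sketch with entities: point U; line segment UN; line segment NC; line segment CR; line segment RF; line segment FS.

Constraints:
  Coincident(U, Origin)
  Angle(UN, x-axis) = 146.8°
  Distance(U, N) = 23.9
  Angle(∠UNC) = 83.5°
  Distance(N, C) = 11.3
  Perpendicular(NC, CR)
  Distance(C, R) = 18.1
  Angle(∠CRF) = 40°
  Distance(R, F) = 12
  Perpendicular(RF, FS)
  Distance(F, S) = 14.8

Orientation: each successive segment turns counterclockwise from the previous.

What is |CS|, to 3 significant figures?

3.67

∠CRF = 40.0° gives RF at 113° from the x-axis; with |RF| = 12.0, F = (-13.7, 5.88). RF is perpendicular to FS, so FS runs at -157°; with |FS| = 14.8, S = (-27.2, 0.0263). Then |CS| = |S − C| = 3.67.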